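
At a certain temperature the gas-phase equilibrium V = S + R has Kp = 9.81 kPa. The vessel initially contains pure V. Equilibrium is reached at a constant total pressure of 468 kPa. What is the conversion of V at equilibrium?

Basis: 1 mol V initially; let X = conversion of V. Extent ξ = X.
At extent ξ: n_V = 1 − X; n_S = X; n_R = X.
n_T = Σnᵢ = 1 + X.
y_i = n_i/n_T, p_i = y_i·P. Kp = p_S p_R / (p_V).
Substituting and setting equal to 9.81 kPa gives a polynomial in X; the root in (0,1) is X = 0.143.

X = 0.143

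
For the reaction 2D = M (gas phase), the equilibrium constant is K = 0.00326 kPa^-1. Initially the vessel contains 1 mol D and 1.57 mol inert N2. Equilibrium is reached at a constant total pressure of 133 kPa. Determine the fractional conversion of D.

X = 0.216

Let X = conversion of D (basis 1 mol D); extent of reaction ξ = 0.5X.
At extent ξ: n_D = 1 − X; n_M = 0.5X; n_I = 1.57 (inert).
Total moles n_T = 2.57 − 0.5X.
With p_i = (n_i/n_T)P, K = p_M / (p_D^2).
This yields a degree-2 equation in X; solving on (0,1), X = 0.216.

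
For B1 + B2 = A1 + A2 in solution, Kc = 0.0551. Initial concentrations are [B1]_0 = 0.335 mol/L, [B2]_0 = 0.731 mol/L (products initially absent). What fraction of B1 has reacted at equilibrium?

X = 0.276

Let X = conversion of B1; extent ξ = 0.335·X mol/L.
Concentrations: [B1] = 0.335 − 0.335X; [B2] = 0.731 − 0.335X; [A1] = 0.335X; [A2] = 0.335X.
Kc = [A1] [A2] / ([B1] [B2]).
Setting equal to 0.0551 and solving for X on (0,1) gives X = 0.276.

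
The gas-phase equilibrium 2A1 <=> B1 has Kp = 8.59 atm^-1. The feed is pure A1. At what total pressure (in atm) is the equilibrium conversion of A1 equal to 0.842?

P = 1.14 atm

Let X = conversion of A1 (basis 1 mol A1); extent of reaction ξ = 0.5X.
At extent ξ: n_A1 = 1 − X; n_B1 = 0.5X.
n_T = Σnᵢ = 1 − 0.5X.
Kp = p_B1 / (p_A1^2) with p_i = (n_i/n_T)·P.
At X = 0.842: the mole-fraction product g(X) = Π y_i^ν_i = 9.764. Since Kp = g(X)·P^{-1}, P = (g/Kp)^(1/1) = (9.764/8.59)^(1/1) = 1.14 atm.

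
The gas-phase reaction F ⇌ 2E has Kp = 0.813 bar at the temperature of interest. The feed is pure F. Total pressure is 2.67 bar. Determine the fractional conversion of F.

Let X = conversion of F (basis 1 mol F); extent of reaction ξ = X.
Species balance: n_F = 1 − X; n_E = 2X.
n_T = Σnᵢ = 1 + X.
With p_i = (n_i/n_T)P, Kp = p_E^2 / (p_F).
This yields a degree-2 equation in X; solving on (0,1), X = 0.266.

X = 0.266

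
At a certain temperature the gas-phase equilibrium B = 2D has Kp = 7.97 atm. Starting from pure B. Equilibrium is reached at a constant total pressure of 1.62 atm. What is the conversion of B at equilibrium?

Let X = conversion of B (basis 1 mol B); extent of reaction ξ = X.
At extent ξ: n_B = 1 − X; n_D = 2X.
Summing: n_T = 1 + X.
Mole fractions y_i = n_i/n_T; Kp = p_D^2 / (p_B) with p_i = y_i·P.
Setting this equal to 7.97 atm and taking the physical root (0 < X < 1) gives X = 0.743.

X = 0.743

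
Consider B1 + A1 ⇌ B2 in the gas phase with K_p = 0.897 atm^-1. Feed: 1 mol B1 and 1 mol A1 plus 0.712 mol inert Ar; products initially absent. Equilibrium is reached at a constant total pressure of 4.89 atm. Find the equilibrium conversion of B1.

X = 0.498

Let X = conversion of B1 (basis 1 mol B1); extent of reaction ξ = X.
Moles: n_B1 = 1 − X; n_A1 = 1 − X; n_B2 = X; n_I = 0.712 (inert).
n_T = Σnᵢ = 2.71 − X.
Mole fractions y_i = n_i/n_T; K_p = p_B2 / (p_B1 p_A1) with p_i = y_i·P.
Equating to 0.897 atm^-1 and solving on 0 < X < 1: X = 0.498.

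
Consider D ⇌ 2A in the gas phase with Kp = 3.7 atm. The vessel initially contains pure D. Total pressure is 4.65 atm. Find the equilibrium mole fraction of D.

y_D = 0.421

Take 1 mol D as basis and let X be its fractional conversion, so ξ = X.
At extent ξ: n_D = 1 − X; n_A = 2X.
n_T = Σnᵢ = 1 + X.
y_i = n_i/n_T, p_i = y_i·P. Kp = p_A^2 / (p_D).
Setting this equal to 3.7 atm and taking the physical root (0 < X < 1) gives X = 0.407.
Then n_D = 0.593, n_T = 1.41, so y_D = 0.421.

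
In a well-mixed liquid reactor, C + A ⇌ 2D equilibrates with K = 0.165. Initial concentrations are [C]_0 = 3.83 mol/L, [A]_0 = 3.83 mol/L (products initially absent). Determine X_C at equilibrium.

Let X = conversion of C; extent ξ = 3.83·X mol/L.
Concentrations: [C] = 3.83 − 3.83X; [A] = 3.83 − 3.83X; [D] = 7.66X.
K = [D]^2 / ([C] [A]).
Solving K = 0.165 for X ∈ (0,1): X = 0.169.

X = 0.169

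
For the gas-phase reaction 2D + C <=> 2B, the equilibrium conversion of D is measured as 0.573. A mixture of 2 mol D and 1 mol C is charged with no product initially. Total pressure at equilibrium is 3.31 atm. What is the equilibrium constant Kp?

Take 2 mol D as basis and let X be its fractional conversion, so ξ = X.
Mole table: n_D = 2 − 2X; n_C = 1 − X; n_B = 2X.
n_T = Σnᵢ = 3 − X.
At X = 0.573: n_D = 0.854, n_C = 0.427, n_B = 1.15, n_T = 2.43.
p_i = (n_i/n_T)·P. Kp = p_B^2 / (p_D^2 p_C) = 3.09 atm^-1.

Kp = 3.09 atm^-1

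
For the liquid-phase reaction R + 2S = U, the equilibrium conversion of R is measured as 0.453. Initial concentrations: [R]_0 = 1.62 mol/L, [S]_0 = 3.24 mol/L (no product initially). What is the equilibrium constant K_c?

Let X = conversion of R.
Concentrations: [R] = 1.62 − 1.62X; [S] = 3.24 − 3.24X; [U] = 1.62X.
At X = 0.453: [R] = 0.886, [S] = 1.77, [U] = 0.734.
K_c = [U] / ([R] [S]^2) = 0.264 (mol/L)^-2.

K_c = 0.264 (mol/L)^-2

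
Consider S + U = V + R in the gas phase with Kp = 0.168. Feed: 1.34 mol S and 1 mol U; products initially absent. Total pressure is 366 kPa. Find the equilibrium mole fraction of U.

y_U = 0.284

Let X = conversion of U (basis 1 mol U); extent of reaction ξ = X.
Species balance: n_S = 1.34 − X; n_U = 1 − X; n_V = X; n_R = X.
Since Δν = 0, n_T = 2.34 throughout.
With p_i = (n_i/n_T)P, Kp = p_V p_R / (p_S p_U).
Equating to 0.168 and solving on 0 < X < 1: X = 0.335.
Then n_U = 0.665, n_T = 2.34, so y_U = 0.284.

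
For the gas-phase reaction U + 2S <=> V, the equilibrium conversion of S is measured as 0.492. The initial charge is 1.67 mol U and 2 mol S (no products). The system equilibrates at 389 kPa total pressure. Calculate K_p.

K_p = 1.93e-05 kPa^-2

Take 2 mol S as basis and let X be its fractional conversion, so ξ = X.
At extent ξ: n_U = 1.67 − X; n_S = 2 − 2X; n_V = X.
n_T = Σnᵢ = 3.67 − 2X.
At X = 0.492: n_U = 1.18, n_S = 1.02, n_V = 0.492, n_T = 2.69.
p_i = (n_i/n_T)·P. K_p = p_V / (p_U p_S^2) = 1.93e-05 kPa^-2.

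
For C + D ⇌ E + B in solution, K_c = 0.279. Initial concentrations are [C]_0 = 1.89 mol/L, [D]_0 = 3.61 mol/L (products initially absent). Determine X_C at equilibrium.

Let X = conversion of C; extent ξ = 1.89·X mol/L.
Concentrations: [C] = 1.89 − 1.89X; [D] = 3.61 − 1.89X; [E] = 1.89X; [B] = 1.89X.
K_c = [E] [B] / ([C] [D]).
Solving K_c = 0.279 for X ∈ (0,1): X = 0.465.

X = 0.465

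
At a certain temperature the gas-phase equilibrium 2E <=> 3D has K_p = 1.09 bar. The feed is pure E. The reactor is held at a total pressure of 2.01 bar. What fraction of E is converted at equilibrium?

Let X = conversion of E (basis 1 mol E); extent of reaction ξ = 0.5X.
Species balance: n_E = 1 − X; n_D = 1.5X.
Total moles n_T = 1 + 0.5X.
Mole fractions y_i = n_i/n_T; K_p = p_D^3 / (p_E^2) with p_i = y_i·P.
Equating to 1.09 bar and solving on 0 < X < 1: X = 0.408.

X = 0.408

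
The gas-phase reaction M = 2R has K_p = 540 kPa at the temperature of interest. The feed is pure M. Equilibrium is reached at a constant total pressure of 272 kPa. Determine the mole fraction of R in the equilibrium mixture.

Take 1 mol M as basis and let X be its fractional conversion, so ξ = X.
Species balance: n_M = 1 − X; n_R = 2X.
Total moles n_T = 1 + X.
With p_i = (n_i/n_T)P, K_p = p_R^2 / (p_M).
Setting this equal to 540 kPa and taking the physical root (0 < X < 1) gives X = 0.576.
Then n_R = 1.15, n_T = 1.58, so y_R = 0.731.

y_R = 0.731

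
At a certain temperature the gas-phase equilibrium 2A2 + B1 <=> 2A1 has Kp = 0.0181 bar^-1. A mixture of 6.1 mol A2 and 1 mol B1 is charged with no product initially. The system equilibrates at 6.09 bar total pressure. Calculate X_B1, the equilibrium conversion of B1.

X = 0.295

Take 1 mol B1 as basis and let X be its fractional conversion, so ξ = X.
Species balance: n_A2 = 6.1 − 2X; n_B1 = 1 − X; n_A1 = 2X.
Total moles n_T = 7.1 − X.
With p_i = (n_i/n_T)P, Kp = p_A1^2 / (p_A2^2 p_B1).
Equating to 0.0181 bar^-1 and solving on 0 < X < 1: X = 0.295.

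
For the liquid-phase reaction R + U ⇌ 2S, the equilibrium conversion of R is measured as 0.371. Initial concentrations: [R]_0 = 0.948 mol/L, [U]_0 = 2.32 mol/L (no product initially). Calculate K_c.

Let X = conversion of R.
Concentrations: [R] = 0.948 − 0.948X; [U] = 2.32 − 0.948X; [S] = 1.9X.
At X = 0.371: [R] = 0.596, [U] = 1.97, [S] = 0.703.
K_c = [S]^2 / ([R] [U]) = 0.422.

K_c = 0.422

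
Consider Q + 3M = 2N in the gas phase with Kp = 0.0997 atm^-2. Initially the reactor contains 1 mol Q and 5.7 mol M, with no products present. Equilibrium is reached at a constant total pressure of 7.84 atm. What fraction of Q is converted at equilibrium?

Take 1 mol Q as basis and let X be its fractional conversion, so ξ = X.
Species balance: n_Q = 1 − X; n_M = 5.7 − 3X; n_N = 2X.
Total moles n_T = 6.7 − 2X.
With p_i = (n_i/n_T)P, Kp = p_N^2 / (p_Q p_M^3).
Equating to 0.0997 atm^-2 and solving on 0 < X < 1: X = 0.754.

X = 0.754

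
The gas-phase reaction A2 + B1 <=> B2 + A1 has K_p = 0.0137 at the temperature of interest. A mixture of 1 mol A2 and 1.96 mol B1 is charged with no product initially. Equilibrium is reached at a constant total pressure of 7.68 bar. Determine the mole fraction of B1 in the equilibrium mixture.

y_B1 = 0.613

Basis: 1 mol A2 initially; let X = conversion of A2. Extent ξ = X.
Species balance: n_A2 = 1 − X; n_B1 = 1.96 − X; n_B2 = X; n_A1 = X.
Total moles n_T = 2.96 (Δν = 0, constant).
Mole fractions y_i = n_i/n_T; K_p = p_B2 p_A1 / (p_A2 p_B1) with p_i = y_i·P.
This yields a degree-2 equation in X; solving on (0,1), X = 0.146.
Then n_B1 = 1.81, n_T = 2.96, so y_B1 = 0.613.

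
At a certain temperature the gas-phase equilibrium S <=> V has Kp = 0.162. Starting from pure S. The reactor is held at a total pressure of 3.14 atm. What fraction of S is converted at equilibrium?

X = 0.139

Take 1 mol S as basis and let X be its fractional conversion, so ξ = X.
Species balance: n_S = 1 − X; n_V = X.
Total moles n_T = 1 (Δν = 0, constant).
Mole fractions y_i = n_i/n_T; Kp = p_V / (p_S) with p_i = y_i·P.
This yields a degree-1 equation in X; solving on (0,1), X = 0.139.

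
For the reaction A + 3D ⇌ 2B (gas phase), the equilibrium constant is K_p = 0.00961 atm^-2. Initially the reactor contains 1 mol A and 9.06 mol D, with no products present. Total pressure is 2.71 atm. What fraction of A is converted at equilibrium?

X = 0.280

Basis: 1 mol A initially; let X = conversion of A. Extent ξ = X.
At extent ξ: n_A = 1 − X; n_D = 9.06 − 3X; n_B = 2X.
n_T = Σnᵢ = 10.1 − 2X.
Mole fractions y_i = n_i/n_T; K_p = p_B^2 / (p_A p_D^3) with p_i = y_i·P.
Setting this equal to 0.00961 atm^-2 and taking the physical root (0 < X < 1) gives X = 0.280.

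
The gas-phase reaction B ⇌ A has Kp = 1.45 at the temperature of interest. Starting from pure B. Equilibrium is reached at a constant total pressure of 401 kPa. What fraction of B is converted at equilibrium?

X = 0.592

Basis: 1 mol B initially; let X = conversion of B. Extent ξ = X.
Species balance: n_B = 1 − X; n_A = X.
n_T stays at 1 (no change in mole number).
Mole fractions y_i = n_i/n_T; Kp = p_A / (p_B) with p_i = y_i·P.
This yields a degree-1 equation in X; solving on (0,1), X = 0.592.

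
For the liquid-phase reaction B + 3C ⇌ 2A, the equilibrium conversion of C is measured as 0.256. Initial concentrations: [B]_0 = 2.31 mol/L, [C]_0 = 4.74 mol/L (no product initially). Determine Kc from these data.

Let X = conversion of C.
Concentrations: [B] = 2.31 − 1.58X; [C] = 4.74 − 4.74X; [A] = 3.16X.
At X = 0.256: [B] = 1.91, [C] = 3.53, [A] = 0.809.
Kc = [A]^2 / ([B] [C]^3) = 0.00783 (mol/L)^-2.

Kc = 0.00783 (mol/L)^-2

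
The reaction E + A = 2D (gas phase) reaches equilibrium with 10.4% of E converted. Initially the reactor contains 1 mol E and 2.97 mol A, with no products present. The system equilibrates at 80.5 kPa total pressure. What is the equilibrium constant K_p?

K_p = 0.0168

Take 1 mol E as basis and let X be its fractional conversion, so ξ = X.
Species balance: n_E = 1 − X; n_A = 2.97 − X; n_D = 2X.
Total moles n_T = 3.97 (Δν = 0, constant).
At X = 0.104: n_E = 0.896, n_A = 2.87, n_D = 0.208, n_T = 3.97.
p_i = (n_i/n_T)·P. K_p = p_D^2 / (p_E p_A) = 0.0168.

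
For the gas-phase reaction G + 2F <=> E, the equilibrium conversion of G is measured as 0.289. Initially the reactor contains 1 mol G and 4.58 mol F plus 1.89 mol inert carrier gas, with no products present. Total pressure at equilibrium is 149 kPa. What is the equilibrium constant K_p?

K_p = 5.43e-05 kPa^-2

Take 1 mol G as basis and let X be its fractional conversion, so ξ = X.
At extent ξ: n_G = 1 − X; n_F = 4.58 − 2X; n_E = X; n_I = 1.89 (inert).
Total moles n_T = 7.47 − 2X.
At X = 0.289: n_G = 0.711, n_F = 4, n_E = 0.289, n_T = 6.89.
p_i = (n_i/n_T)·P. K_p = p_E / (p_G p_F^2) = 5.43e-05 kPa^-2.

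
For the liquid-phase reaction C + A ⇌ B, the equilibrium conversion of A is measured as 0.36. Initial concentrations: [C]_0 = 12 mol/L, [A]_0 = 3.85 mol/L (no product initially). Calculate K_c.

Let X = conversion of A.
Concentrations: [C] = 12 − 3.85X; [A] = 3.85 − 3.85X; [B] = 3.85X.
At X = 0.36: [C] = 10.6, [A] = 2.46, [B] = 1.39.
K_c = [B] / ([C] [A]) = 0.053 L/mol.

K_c = 0.053 L/mol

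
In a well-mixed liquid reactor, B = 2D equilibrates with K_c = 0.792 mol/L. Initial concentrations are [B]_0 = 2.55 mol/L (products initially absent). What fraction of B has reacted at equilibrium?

Let X = conversion of B; extent ξ = 2.55·X mol/L.
Concentrations: [B] = 2.55 − 2.55X; [D] = 5.1X.
K_c = [D]^2 / ([B]).
This equals 0.792 at X = 0.243 (the root in 0 < X < 1).

X = 0.243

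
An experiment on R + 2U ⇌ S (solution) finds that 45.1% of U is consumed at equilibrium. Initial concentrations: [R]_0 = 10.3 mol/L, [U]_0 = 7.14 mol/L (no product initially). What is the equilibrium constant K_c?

K_c = 0.0121 (mol/L)^-2

Let X = conversion of U.
Concentrations: [R] = 10.3 − 3.57X; [U] = 7.14 − 7.14X; [S] = 3.57X.
At X = 0.451: [R] = 8.69, [U] = 3.92, [S] = 1.61.
K_c = [S] / ([R] [U]^2) = 0.0121 (mol/L)^-2.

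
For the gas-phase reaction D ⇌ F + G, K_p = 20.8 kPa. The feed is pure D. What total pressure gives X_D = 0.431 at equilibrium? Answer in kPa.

P = 91.2 kPa

Basis: 1 mol D initially; let X = conversion of D. Extent ξ = X.
Species balance: n_D = 1 − X; n_F = X; n_G = X.
Summing: n_T = 1 + X.
K_p = p_F p_G / (p_D) with p_i = (n_i/n_T)·P.
At X = 0.431: the mole-fraction product g(X) = Π y_i^ν_i = 0.2281. Since K_p = g(X)·P^{1}, P = (K_p/g)^(1/1) = (20.8/0.2281)^(1/1) = 91.2 kPa.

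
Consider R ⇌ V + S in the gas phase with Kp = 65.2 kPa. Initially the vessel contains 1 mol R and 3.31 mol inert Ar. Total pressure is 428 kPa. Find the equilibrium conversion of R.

Let X = conversion of R (basis 1 mol R); extent of reaction ξ = X.
Moles: n_R = 1 − X; n_V = X; n_S = X; n_I = 3.31 (inert).
n_T = Σnᵢ = 4.31 + X.
y_i = n_i/n_T, p_i = y_i·P. Kp = p_V p_S / (p_R).
This yields a degree-2 equation in X; solving on (0,1), X = 0.567.

X = 0.567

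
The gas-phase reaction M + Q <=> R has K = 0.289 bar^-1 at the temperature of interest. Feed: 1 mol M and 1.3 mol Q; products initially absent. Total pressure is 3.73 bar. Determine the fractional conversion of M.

Let X = conversion of M (basis 1 mol M); extent of reaction ξ = X.
Moles: n_M = 1 − X; n_Q = 1.3 − X; n_R = X.
n_T = Σnᵢ = 2.3 − X.
Mole fractions y_i = n_i/n_T; K = p_R / (p_M p_Q) with p_i = y_i·P.
Setting this equal to 0.289 bar^-1 and taking the physical root (0 < X < 1) gives X = 0.345.

X = 0.345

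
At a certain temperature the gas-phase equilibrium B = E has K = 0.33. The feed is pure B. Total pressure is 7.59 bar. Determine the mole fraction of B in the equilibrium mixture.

Let X = conversion of B (basis 1 mol B); extent of reaction ξ = X.
Mole table: n_B = 1 − X; n_E = X.
Total moles n_T = 1 (Δν = 0, constant).
Mole fractions y_i = n_i/n_T; K = p_E / (p_B) with p_i = y_i·P.
Substituting and setting equal to 0.33 gives a polynomial in X; the root in (0,1) is X = 0.248.
Then n_B = 0.752, n_T = 1, so y_B = 0.752.

y_B = 0.752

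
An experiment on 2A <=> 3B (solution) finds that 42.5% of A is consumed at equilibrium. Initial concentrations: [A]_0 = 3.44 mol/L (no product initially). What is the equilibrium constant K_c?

K_c = 2.7 mol/L

Let X = conversion of A.
Concentrations: [A] = 3.44 − 3.44X; [B] = 5.16X.
At X = 0.425: [A] = 1.98, [B] = 2.19.
K_c = [B]^3 / ([A]^2) = 2.7 mol/L.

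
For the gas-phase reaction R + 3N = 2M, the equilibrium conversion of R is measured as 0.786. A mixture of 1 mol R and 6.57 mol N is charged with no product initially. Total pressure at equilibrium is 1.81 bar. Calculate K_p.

K_p = 1.7 bar^-2

Take 1 mol R as basis and let X be its fractional conversion, so ξ = X.
Moles: n_R = 1 − X; n_N = 6.57 − 3X; n_M = 2X.
n_T = Σnᵢ = 7.57 − 2X.
At X = 0.786: n_R = 0.214, n_N = 4.21, n_M = 1.57, n_T = 6.
p_i = (n_i/n_T)·P. K_p = p_M^2 / (p_R p_N^3) = 1.7 bar^-2.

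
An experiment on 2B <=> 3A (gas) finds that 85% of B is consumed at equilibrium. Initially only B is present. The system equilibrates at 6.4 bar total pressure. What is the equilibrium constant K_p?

Basis: 1 mol B initially; let X = conversion of B. Extent ξ = 0.5X.
Species balance: n_B = 1 − X; n_A = 1.5X.
Total moles n_T = 1 + 0.5X.
At X = 0.85: n_B = 0.15, n_A = 1.27, n_T = 1.42.
p_i = (n_i/n_T)·P. K_p = p_A^3 / (p_B^2) = 414 bar.

K_p = 414 bar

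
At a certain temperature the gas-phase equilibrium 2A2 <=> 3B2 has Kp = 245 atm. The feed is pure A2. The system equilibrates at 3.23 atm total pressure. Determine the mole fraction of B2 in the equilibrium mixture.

Basis: 1 mol A2 initially; let X = conversion of A2. Extent ξ = 0.5X.
Moles: n_A2 = 1 − X; n_B2 = 1.5X.
n_T = Σnᵢ = 1 + 0.5X.
Mole fractions y_i = n_i/n_T; Kp = p_B2^3 / (p_A2^2) with p_i = y_i·P.
Setting this equal to 245 atm and taking the physical root (0 < X < 1) gives X = 0.859.
Then n_B2 = 1.29, n_T = 1.43, so y_B2 = 0.902.

y_B2 = 0.902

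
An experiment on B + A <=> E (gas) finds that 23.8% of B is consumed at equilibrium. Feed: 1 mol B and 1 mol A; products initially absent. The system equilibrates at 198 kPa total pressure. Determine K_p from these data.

Basis: 1 mol B initially; let X = conversion of B. Extent ξ = X.
Moles: n_B = 1 − X; n_A = 1 − X; n_E = X.
Summing: n_T = 2 − X.
At X = 0.238: n_B = 0.762, n_A = 0.762, n_E = 0.238, n_T = 1.76.
p_i = (n_i/n_T)·P. K_p = p_E / (p_B p_A) = 0.00365 kPa^-1.

K_p = 0.00365 kPa^-1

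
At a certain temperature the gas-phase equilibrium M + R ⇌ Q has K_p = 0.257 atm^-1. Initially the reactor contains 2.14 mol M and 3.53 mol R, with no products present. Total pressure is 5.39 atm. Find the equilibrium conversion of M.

Let X = conversion of M (basis 2.14 mol M); extent of reaction ξ = 2.14X.
Species balance: n_M = 2.14 − 2.14X; n_R = 3.53 − 2.14X; n_Q = 2.14X.
Total moles n_T = 5.67 − 2.14X.
Mole fractions y_i = n_i/n_T; K_p = p_Q / (p_M p_R) with p_i = y_i·P.
This yields a degree-2 equation in X; solving on (0,1), X = 0.432.

X = 0.432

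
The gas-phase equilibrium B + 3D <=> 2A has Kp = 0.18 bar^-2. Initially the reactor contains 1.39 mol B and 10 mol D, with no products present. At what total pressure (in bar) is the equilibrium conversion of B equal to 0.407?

P = 1.26 bar

Basis: 1.39 mol B initially; let X = conversion of B. Extent ξ = 1.39X.
Mole table: n_B = 1.39 − 1.39X; n_D = 10 − 4.17X; n_A = 2.78X.
Total moles n_T = 11.4 − 2.78X.
Kp = p_A^2 / (p_B p_D^3) with p_i = (n_i/n_T)·P.
At X = 0.407: the mole-fraction product g(X) = Π y_i^ν_i = 0.2856. Since Kp = g(X)·P^{-2}, P = (g/Kp)^(1/2) = (0.2856/0.18)^(1/2) = 1.26 bar.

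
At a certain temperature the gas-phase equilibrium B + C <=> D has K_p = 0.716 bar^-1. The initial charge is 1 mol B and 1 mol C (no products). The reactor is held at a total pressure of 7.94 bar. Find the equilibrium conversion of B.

X = 0.613

Let X = conversion of B (basis 1 mol B); extent of reaction ξ = X.
Mole table: n_B = 1 − X; n_C = 1 − X; n_D = X.
Summing: n_T = 2 − X.
Mole fractions y_i = n_i/n_T; K_p = p_D / (p_B p_C) with p_i = y_i·P.
Setting this equal to 0.716 bar^-1 and taking the physical root (0 < X < 1) gives X = 0.613.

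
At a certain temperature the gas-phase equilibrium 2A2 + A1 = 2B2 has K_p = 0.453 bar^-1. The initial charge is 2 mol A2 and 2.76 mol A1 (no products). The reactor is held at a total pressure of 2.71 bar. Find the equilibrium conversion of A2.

Basis: 2 mol A2 initially; let X = conversion of A2. Extent ξ = X.
At extent ξ: n_A2 = 2 − 2X; n_A1 = 2.76 − X; n_B2 = 2X.
Total moles n_T = 4.76 − X.
With p_i = (n_i/n_T)P, K_p = p_B2^2 / (p_A2^2 p_A1).
Substituting and setting equal to 0.453 bar^-1 gives a polynomial in X; the root in (0,1) is X = 0.448.

X = 0.448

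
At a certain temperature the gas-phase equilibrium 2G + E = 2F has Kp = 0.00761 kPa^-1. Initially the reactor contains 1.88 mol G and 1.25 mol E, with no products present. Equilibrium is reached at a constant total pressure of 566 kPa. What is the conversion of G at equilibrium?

Basis: 1.88 mol G initially; let X = conversion of G. Extent ξ = 0.94X.
Mole table: n_G = 1.88 − 1.88X; n_E = 1.25 − 0.94X; n_F = 1.88X.
Summing: n_T = 3.13 − 0.94X.
With p_i = (n_i/n_T)P, Kp = p_F^2 / (p_G^2 p_E).
Setting this equal to 0.00761 kPa^-1 and taking the physical root (0 < X < 1) gives X = 0.526.

X = 0.526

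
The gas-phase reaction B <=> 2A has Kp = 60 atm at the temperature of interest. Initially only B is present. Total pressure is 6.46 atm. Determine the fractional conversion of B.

X = 0.836

Let X = conversion of B (basis 1 mol B); extent of reaction ξ = X.
At extent ξ: n_B = 1 − X; n_A = 2X.
Summing: n_T = 1 + X.
With p_i = (n_i/n_T)P, Kp = p_A^2 / (p_B).
This yields a degree-2 equation in X; solving on (0,1), X = 0.836.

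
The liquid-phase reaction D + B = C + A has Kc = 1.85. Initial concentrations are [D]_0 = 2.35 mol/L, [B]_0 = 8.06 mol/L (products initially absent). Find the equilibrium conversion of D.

X = 0.849

Let X = conversion of D; extent ξ = 2.35·X mol/L.
Concentrations: [D] = 2.35 − 2.35X; [B] = 8.06 − 2.35X; [C] = 2.35X; [A] = 2.35X.
Kc = [C] [A] / ([D] [B]).
Solving Kc = 1.85 for X ∈ (0,1): X = 0.849.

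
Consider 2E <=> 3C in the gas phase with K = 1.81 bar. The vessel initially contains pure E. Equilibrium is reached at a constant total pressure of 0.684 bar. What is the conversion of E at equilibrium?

X = 0.571

Basis: 1 mol E initially; let X = conversion of E. Extent ξ = 0.5X.
Moles: n_E = 1 − X; n_C = 1.5X.
Total moles n_T = 1 + 0.5X.
y_i = n_i/n_T, p_i = y_i·P. K = p_C^3 / (p_E^2).
Equating to 1.81 bar and solving on 0 < X < 1: X = 0.571.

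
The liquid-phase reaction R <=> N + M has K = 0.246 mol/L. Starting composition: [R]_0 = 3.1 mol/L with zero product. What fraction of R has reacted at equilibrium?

X = 0.245

Let X = conversion of R; extent ξ = 3.1·X mol/L.
Concentrations: [R] = 3.1 − 3.1X; [N] = 3.1X; [M] = 3.1X.
K = [N] [M] / ([R]).
Solving K = 0.246 for X ∈ (0,1): X = 0.245.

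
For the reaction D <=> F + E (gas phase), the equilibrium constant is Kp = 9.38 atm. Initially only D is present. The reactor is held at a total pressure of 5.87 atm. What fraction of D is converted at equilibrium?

Basis: 1 mol D initially; let X = conversion of D. Extent ξ = X.
Species balance: n_D = 1 − X; n_F = X; n_E = X.
n_T = Σnᵢ = 1 + X.
y_i = n_i/n_T, p_i = y_i·P. Kp = p_F p_E / (p_D).
Setting this equal to 9.38 atm and taking the physical root (0 < X < 1) gives X = 0.784.

X = 0.784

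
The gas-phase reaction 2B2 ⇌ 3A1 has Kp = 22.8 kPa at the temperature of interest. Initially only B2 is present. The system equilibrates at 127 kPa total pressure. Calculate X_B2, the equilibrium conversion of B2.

Take 1 mol B2 as basis and let X be its fractional conversion, so ξ = 0.5X.
Moles: n_B2 = 1 − X; n_A1 = 1.5X.
Total moles n_T = 1 + 0.5X.
With p_i = (n_i/n_T)P, Kp = p_A1^3 / (p_B2^2).
This yields a degree-3 equation in X; solving on (0,1), X = 0.308.

X = 0.308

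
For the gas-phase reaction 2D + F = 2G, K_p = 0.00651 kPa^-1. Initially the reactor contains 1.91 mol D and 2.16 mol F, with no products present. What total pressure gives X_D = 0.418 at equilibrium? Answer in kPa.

Take 1.91 mol D as basis and let X be its fractional conversion, so ξ = 0.955X.
Moles: n_D = 1.91 − 1.91X; n_F = 2.16 − 0.955X; n_G = 1.91X.
Total moles n_T = 4.07 − 0.955X.
K_p = p_G^2 / (p_D^2 p_F) with p_i = (n_i/n_T)·P.
At X = 0.418: the mole-fraction product g(X) = Π y_i^ν_i = 1.075. Since K_p = g(X)·P^{-1}, P = (g/K_p)^(1/1) = (1.075/0.00651)^(1/1) = 165 kPa.

P = 165 kPa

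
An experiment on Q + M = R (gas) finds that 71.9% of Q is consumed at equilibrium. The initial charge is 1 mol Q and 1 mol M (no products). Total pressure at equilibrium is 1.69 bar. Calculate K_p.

Take 1 mol Q as basis and let X be its fractional conversion, so ξ = X.
Moles: n_Q = 1 − X; n_M = 1 − X; n_R = X.
Summing: n_T = 2 − X.
At X = 0.719: n_Q = 0.281, n_M = 0.281, n_R = 0.719, n_T = 1.28.
p_i = (n_i/n_T)·P. K_p = p_R / (p_Q p_M) = 6.9 bar^-1.

K_p = 6.9 bar^-1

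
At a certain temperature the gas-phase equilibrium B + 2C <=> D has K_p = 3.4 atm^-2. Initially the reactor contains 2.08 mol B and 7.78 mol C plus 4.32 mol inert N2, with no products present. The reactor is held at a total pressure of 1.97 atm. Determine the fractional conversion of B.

Take 2.08 mol B as basis and let X be its fractional conversion, so ξ = 2.08X.
Species balance: n_B = 2.08 − 2.08X; n_C = 7.78 − 4.16X; n_D = 2.08X; n_I = 4.32 (inert).
Total moles n_T = 14.2 − 4.16X.
y_i = n_i/n_T, p_i = y_i·P. K_p = p_D / (p_B p_C^2).
Substituting and setting equal to 3.4 atm^-2 gives a polynomial in X; the root in (0,1) is X = 0.709.

X = 0.709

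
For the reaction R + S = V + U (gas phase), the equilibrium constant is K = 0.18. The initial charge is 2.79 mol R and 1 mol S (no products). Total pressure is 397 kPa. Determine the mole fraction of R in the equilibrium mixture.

y_R = 0.612

Basis: 1 mol S initially; let X = conversion of S. Extent ξ = X.
Species balance: n_R = 2.79 − X; n_S = 1 − X; n_V = X; n_U = X.
Total moles n_T = 3.79 (Δν = 0, constant).
Mole fractions y_i = n_i/n_T; K = p_V p_U / (p_R p_S) with p_i = y_i·P.
Setting this equal to 0.18 and taking the physical root (0 < X < 1) gives X = 0.470.
Then n_R = 2.32, n_T = 3.79, so y_R = 0.612.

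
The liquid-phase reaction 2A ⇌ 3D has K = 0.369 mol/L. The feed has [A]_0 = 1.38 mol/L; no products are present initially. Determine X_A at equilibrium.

Let X = conversion of A; extent ξ = 1.38X/2 mol/L.
Concentrations: [A] = 1.38 − 1.38X; [D] = 2.07X.
K = [D]^3 / ([A]^2).
Setting equal to 0.369 and solving for X on (0,1) gives X = 0.329.

X = 0.329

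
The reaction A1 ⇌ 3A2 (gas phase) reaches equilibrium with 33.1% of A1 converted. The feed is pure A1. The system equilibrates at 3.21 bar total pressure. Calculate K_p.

K_p = 5.46 bar^2

Basis: 1 mol A1 initially; let X = conversion of A1. Extent ξ = X.
At extent ξ: n_A1 = 1 − X; n_A2 = 3X.
Total moles n_T = 1 + 2X.
At X = 0.331: n_A1 = 0.669, n_A2 = 0.993, n_T = 1.66.
p_i = (n_i/n_T)·P. K_p = p_A2^3 / (p_A1) = 5.46 bar^2.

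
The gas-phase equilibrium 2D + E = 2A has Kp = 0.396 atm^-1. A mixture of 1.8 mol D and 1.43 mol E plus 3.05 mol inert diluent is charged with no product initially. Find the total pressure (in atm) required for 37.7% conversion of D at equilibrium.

Let X = conversion of D (basis 1.8 mol D); extent of reaction ξ = 0.9X.
Species balance: n_D = 1.8 − 1.8X; n_E = 1.43 − 0.9X; n_A = 1.8X; n_I = 3.05 (inert).
Total moles n_T = 6.28 − 0.9X.
Kp = p_A^2 / (p_D^2 p_E) with p_i = (n_i/n_T)·P.
At X = 0.377: the mole-fraction product g(X) = Π y_i^ν_i = 1.995. Since Kp = g(X)·P^{-1}, P = (g/Kp)^(1/1) = (1.995/0.396)^(1/1) = 5.04 atm.

P = 5.04 atm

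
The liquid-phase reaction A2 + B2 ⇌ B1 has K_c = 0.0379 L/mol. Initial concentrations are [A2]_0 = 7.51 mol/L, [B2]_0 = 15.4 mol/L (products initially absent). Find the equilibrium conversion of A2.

Let X = conversion of A2; extent ξ = 7.51·X mol/L.
Concentrations: [A2] = 7.51 − 7.51X; [B2] = 15.4 − 7.51X; [B1] = 7.51X.
K_c = [B1] / ([A2] [B2]).
Setting equal to 0.0379 and solving for X on (0,1) gives X = 0.329.

X = 0.329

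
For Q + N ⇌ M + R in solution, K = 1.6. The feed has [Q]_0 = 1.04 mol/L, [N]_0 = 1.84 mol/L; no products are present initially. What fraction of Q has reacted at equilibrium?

Let X = conversion of Q; extent ξ = 1.04·X mol/L.
Concentrations: [Q] = 1.04 − 1.04X; [N] = 1.84 − 1.04X; [M] = 1.04X; [R] = 1.04X.
K = [M] [R] / ([Q] [N]).
This equals 1.6 at X = 0.706 (the root in 0 < X < 1).

X = 0.706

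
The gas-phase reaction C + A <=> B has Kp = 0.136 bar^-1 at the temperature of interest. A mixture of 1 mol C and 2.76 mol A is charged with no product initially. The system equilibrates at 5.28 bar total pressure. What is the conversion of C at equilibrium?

Take 1 mol C as basis and let X be its fractional conversion, so ξ = X.
Moles: n_C = 1 − X; n_A = 2.76 − X; n_B = X.
n_T = Σnᵢ = 3.76 − X.
y_i = n_i/n_T, p_i = y_i·P. Kp = p_B / (p_C p_A).
Setting this equal to 0.136 bar^-1 and taking the physical root (0 < X < 1) gives X = 0.337.

X = 0.337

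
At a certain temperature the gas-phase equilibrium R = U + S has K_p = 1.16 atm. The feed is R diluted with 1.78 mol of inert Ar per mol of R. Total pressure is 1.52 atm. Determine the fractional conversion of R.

X = 0.777

Basis: 1 mol R initially; let X = conversion of R. Extent ξ = X.
At extent ξ: n_R = 1 − X; n_U = X; n_S = X; n_I = 1.78 (inert).
n_T = Σnᵢ = 2.78 + X.
Mole fractions y_i = n_i/n_T; K_p = p_U p_S / (p_R) with p_i = y_i·P.
Setting this equal to 1.16 atm and taking the physical root (0 < X < 1) gives X = 0.777.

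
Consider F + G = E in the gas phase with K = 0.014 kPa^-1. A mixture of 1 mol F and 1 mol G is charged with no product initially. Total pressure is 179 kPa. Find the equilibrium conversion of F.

X = 0.466

Basis: 1 mol F initially; let X = conversion of F. Extent ξ = X.
At extent ξ: n_F = 1 − X; n_G = 1 − X; n_E = X.
n_T = Σnᵢ = 2 − X.
y_i = n_i/n_T, p_i = y_i·P. K = p_E / (p_F p_G).
This yields a degree-2 equation in X; solving on (0,1), X = 0.466.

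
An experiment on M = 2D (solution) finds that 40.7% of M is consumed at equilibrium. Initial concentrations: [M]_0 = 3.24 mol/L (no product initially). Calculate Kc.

Kc = 3.62 mol/L

Let X = conversion of M.
Concentrations: [M] = 3.24 − 3.24X; [D] = 6.48X.
At X = 0.407: [M] = 1.92, [D] = 2.64.
Kc = [D]^2 / ([M]) = 3.62 mol/L.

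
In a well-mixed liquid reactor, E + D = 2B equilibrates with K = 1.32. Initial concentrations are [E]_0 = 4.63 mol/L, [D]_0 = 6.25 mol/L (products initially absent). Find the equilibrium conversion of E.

Let X = conversion of E; extent ξ = 4.63·X mol/L.
Concentrations: [E] = 4.63 − 4.63X; [D] = 6.25 − 4.63X; [B] = 9.26X.
K = [B]^2 / ([E] [D]).
This equals 1.32 at X = 0.421 (the root in 0 < X < 1).

X = 0.421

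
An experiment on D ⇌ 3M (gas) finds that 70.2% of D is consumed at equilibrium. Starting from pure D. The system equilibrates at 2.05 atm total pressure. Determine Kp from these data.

Let X = conversion of D (basis 1 mol D); extent of reaction ξ = X.
Mole table: n_D = 1 − X; n_M = 3X.
Summing: n_T = 1 + 2X.
At X = 0.702: n_D = 0.298, n_M = 2.11, n_T = 2.4.
p_i = (n_i/n_T)·P. Kp = p_M^3 / (p_D) = 22.8 atm^2.

Kp = 22.8 atm^2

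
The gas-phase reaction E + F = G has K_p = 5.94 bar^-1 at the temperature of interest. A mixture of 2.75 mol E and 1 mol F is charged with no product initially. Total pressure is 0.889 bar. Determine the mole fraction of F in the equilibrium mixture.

Let X = conversion of F (basis 1 mol F); extent of reaction ξ = X.
Moles: n_E = 2.75 − X; n_F = 1 − X; n_G = X.
Summing: n_T = 3.75 − X.
y_i = n_i/n_T, p_i = y_i·P. K_p = p_G / (p_E p_F).
This yields a degree-2 equation in X; solving on (0,1), X = 0.778.
Then n_F = 0.222, n_T = 2.97, so y_F = 0.075.

y_F = 0.075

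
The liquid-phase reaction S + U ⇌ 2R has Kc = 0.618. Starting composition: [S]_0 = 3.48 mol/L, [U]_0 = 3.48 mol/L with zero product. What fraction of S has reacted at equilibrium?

Let X = conversion of S; extent ξ = 3.48·X mol/L.
Concentrations: [S] = 3.48 − 3.48X; [U] = 3.48 − 3.48X; [R] = 6.96X.
Kc = [R]^2 / ([S] [U]).
Setting equal to 0.618 and solving for X on (0,1) gives X = 0.282.

X = 0.282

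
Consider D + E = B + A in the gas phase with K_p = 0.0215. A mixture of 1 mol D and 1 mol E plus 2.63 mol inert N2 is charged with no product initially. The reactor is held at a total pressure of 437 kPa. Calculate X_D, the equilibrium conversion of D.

X = 0.128

Let X = conversion of D (basis 1 mol D); extent of reaction ξ = X.
Species balance: n_D = 1 − X; n_E = 1 − X; n_B = X; n_A = X; n_I = 2.63 (inert).
n_T stays at 4.63 (no change in mole number).
Mole fractions y_i = n_i/n_T; K_p = p_B p_A / (p_D p_E) with p_i = y_i·P.
Setting this equal to 0.0215 and taking the physical root (0 < X < 1) gives X = 0.128.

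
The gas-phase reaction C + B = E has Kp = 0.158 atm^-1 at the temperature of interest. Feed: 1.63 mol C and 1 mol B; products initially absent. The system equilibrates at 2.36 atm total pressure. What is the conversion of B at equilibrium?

X = 0.181

Take 1 mol B as basis and let X be its fractional conversion, so ξ = X.
At extent ξ: n_C = 1.63 − X; n_B = 1 − X; n_E = X.
Total moles n_T = 2.63 − X.
With p_i = (n_i/n_T)P, Kp = p_E / (p_C p_B).
Setting this equal to 0.158 atm^-1 and taking the physical root (0 < X < 1) gives X = 0.181.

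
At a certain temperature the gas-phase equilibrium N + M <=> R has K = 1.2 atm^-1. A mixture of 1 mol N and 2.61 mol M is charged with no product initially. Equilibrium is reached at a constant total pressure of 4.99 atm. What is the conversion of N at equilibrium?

Take 1 mol N as basis and let X be its fractional conversion, so ξ = X.
Species balance: n_N = 1 − X; n_M = 2.61 − X; n_R = X.
n_T = Σnᵢ = 3.61 − X.
Mole fractions y_i = n_i/n_T; K = p_R / (p_N p_M) with p_i = y_i·P.
Substituting and setting equal to 1.2 atm^-1 gives a polynomial in X; the root in (0,1) is X = 0.794.

X = 0.794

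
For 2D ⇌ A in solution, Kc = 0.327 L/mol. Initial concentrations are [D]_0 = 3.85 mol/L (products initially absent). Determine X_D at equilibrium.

X = 0.538

Let X = conversion of D; extent ξ = 3.85X/2 mol/L.
Concentrations: [D] = 3.85 − 3.85X; [A] = 1.93X.
Kc = [A] / ([D]^2).
Solving Kc = 0.327 for X ∈ (0,1): X = 0.538.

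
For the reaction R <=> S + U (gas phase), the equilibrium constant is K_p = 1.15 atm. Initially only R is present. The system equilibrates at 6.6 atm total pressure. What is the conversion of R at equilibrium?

X = 0.385

Basis: 1 mol R initially; let X = conversion of R. Extent ξ = X.
Mole table: n_R = 1 − X; n_S = X; n_U = X.
Summing: n_T = 1 + X.
y_i = n_i/n_T, p_i = y_i·P. K_p = p_S p_U / (p_R).
This yields a degree-2 equation in X; solving on (0,1), X = 0.385.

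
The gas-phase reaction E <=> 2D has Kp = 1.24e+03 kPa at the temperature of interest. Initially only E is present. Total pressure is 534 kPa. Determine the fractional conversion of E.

Take 1 mol E as basis and let X be its fractional conversion, so ξ = X.
Species balance: n_E = 1 − X; n_D = 2X.
Summing: n_T = 1 + X.
y_i = n_i/n_T, p_i = y_i·P. Kp = p_D^2 / (p_E).
Equating to 1.24e+03 kPa and solving on 0 < X < 1: X = 0.606.

X = 0.606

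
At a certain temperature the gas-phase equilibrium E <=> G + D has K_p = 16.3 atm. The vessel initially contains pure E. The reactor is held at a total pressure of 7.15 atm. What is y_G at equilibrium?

Take 1 mol E as basis and let X be its fractional conversion, so ξ = X.
Species balance: n_E = 1 − X; n_G = X; n_D = X.
Total moles n_T = 1 + X.
With p_i = (n_i/n_T)P, K_p = p_G p_D / (p_E).
This yields a degree-2 equation in X; solving on (0,1), X = 0.834.
Then n_G = 0.834, n_T = 1.83, so y_G = 0.455.

y_G = 0.455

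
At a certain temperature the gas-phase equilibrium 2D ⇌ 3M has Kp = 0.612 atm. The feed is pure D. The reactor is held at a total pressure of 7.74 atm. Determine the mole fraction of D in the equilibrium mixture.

y_D = 0.671

Take 1 mol D as basis and let X be its fractional conversion, so ξ = 0.5X.
Mole table: n_D = 1 − X; n_M = 1.5X.
Total moles n_T = 1 + 0.5X.
With p_i = (n_i/n_T)P, Kp = p_M^3 / (p_D^2).
Setting this equal to 0.612 atm and taking the physical root (0 < X < 1) gives X = 0.246.
Then n_D = 0.754, n_T = 1.12, so y_D = 0.671.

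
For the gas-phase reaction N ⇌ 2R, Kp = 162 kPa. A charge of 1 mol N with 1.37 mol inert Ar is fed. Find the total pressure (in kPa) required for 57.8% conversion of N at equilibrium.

P = 151 kPa

Take 1 mol N as basis and let X be its fractional conversion, so ξ = X.
Moles: n_N = 1 − X; n_R = 2X; n_I = 1.37 (inert).
n_T = Σnᵢ = 2.37 + X.
Kp = p_R^2 / (p_N) with p_i = (n_i/n_T)·P.
At X = 0.578: the mole-fraction product g(X) = Π y_i^ν_i = 1.074. Since Kp = g(X)·P^{1}, P = (Kp/g)^(1/1) = (162/1.074)^(1/1) = 151 kPa.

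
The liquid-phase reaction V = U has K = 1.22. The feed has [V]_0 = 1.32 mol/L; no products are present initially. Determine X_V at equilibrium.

Let X = conversion of V; extent ξ = 1.32·X mol/L.
Concentrations: [V] = 1.32 − 1.32X; [U] = 1.32X.
K = [U] / ([V]).
Solving K = 1.22 for X ∈ (0,1): X = 0.550.

X = 0.550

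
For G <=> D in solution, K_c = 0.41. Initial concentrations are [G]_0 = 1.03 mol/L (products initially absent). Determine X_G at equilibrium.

X = 0.291

Let X = conversion of G; extent ξ = 1.03·X mol/L.
Concentrations: [G] = 1.03 − 1.03X; [D] = 1.03X.
K_c = [D] / ([G]).
Setting equal to 0.41 and solving for X on (0,1) gives X = 0.291.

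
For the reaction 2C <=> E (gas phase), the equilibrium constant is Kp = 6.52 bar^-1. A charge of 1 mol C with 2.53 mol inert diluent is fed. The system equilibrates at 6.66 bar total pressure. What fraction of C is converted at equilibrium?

Let X = conversion of C (basis 1 mol C); extent of reaction ξ = 0.5X.
Moles: n_C = 1 − X; n_E = 0.5X; n_I = 2.53 (inert).
Summing: n_T = 3.53 − 0.5X.
With p_i = (n_i/n_T)P, Kp = p_E / (p_C^2).
Substituting and setting equal to 6.52 bar^-1 gives a polynomial in X; the root in (0,1) is X = 0.828.

X = 0.828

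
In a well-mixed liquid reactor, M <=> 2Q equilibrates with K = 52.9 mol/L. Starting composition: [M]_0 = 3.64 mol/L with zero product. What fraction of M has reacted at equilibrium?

X = 0.817

Let X = conversion of M; extent ξ = 3.64·X mol/L.
Concentrations: [M] = 3.64 − 3.64X; [Q] = 7.28X.
K = [Q]^2 / ([M]).
Solving K = 52.9 for X ∈ (0,1): X = 0.817.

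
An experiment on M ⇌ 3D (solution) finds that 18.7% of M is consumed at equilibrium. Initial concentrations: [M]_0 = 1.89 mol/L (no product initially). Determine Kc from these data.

Kc = 0.776 (mol/L)^2

Let X = conversion of M.
Concentrations: [M] = 1.89 − 1.89X; [D] = 5.67X.
At X = 0.187: [M] = 1.54, [D] = 1.06.
Kc = [D]^3 / ([M]) = 0.776 (mol/L)^2.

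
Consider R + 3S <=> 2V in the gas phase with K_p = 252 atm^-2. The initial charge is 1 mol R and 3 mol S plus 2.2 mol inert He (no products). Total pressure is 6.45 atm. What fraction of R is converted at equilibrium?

Take 1 mol R as basis and let X be its fractional conversion, so ξ = X.
Moles: n_R = 1 − X; n_S = 3 − 3X; n_V = 2X; n_I = 2.2 (inert).
Total moles n_T = 6.2 − 2X.
y_i = n_i/n_T, p_i = y_i·P. K_p = p_V^2 / (p_R p_S^3).
Substituting and setting equal to 252 atm^-2 gives a polynomial in X; the root in (0,1) is X = 0.879.

X = 0.879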